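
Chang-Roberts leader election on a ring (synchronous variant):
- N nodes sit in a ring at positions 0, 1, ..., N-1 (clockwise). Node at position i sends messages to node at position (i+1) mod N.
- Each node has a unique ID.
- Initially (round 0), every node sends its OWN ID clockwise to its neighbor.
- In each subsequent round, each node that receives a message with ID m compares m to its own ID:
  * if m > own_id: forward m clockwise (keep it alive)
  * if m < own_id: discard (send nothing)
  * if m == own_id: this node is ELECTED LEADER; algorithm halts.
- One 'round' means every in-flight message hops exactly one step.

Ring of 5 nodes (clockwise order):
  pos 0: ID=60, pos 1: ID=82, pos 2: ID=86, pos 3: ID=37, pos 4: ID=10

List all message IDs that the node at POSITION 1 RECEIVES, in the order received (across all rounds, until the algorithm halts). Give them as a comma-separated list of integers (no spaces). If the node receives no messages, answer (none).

Answer: 60,86

Derivation:
Round 1: pos1(id82) recv 60: drop; pos2(id86) recv 82: drop; pos3(id37) recv 86: fwd; pos4(id10) recv 37: fwd; pos0(id60) recv 10: drop
Round 2: pos4(id10) recv 86: fwd; pos0(id60) recv 37: drop
Round 3: pos0(id60) recv 86: fwd
Round 4: pos1(id82) recv 86: fwd
Round 5: pos2(id86) recv 86: ELECTED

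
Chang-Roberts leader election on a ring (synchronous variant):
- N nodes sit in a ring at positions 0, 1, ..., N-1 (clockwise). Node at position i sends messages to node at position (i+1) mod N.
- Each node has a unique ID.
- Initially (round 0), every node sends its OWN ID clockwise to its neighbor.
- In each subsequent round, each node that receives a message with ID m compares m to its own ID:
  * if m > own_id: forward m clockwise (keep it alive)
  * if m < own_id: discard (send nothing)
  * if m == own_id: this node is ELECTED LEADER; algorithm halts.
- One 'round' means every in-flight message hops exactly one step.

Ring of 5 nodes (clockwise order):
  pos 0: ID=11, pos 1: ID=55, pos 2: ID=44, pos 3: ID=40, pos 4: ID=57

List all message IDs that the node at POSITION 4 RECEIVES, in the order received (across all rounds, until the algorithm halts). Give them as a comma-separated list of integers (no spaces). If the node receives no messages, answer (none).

Round 1: pos1(id55) recv 11: drop; pos2(id44) recv 55: fwd; pos3(id40) recv 44: fwd; pos4(id57) recv 40: drop; pos0(id11) recv 57: fwd
Round 2: pos3(id40) recv 55: fwd; pos4(id57) recv 44: drop; pos1(id55) recv 57: fwd
Round 3: pos4(id57) recv 55: drop; pos2(id44) recv 57: fwd
Round 4: pos3(id40) recv 57: fwd
Round 5: pos4(id57) recv 57: ELECTED

Answer: 40,44,55,57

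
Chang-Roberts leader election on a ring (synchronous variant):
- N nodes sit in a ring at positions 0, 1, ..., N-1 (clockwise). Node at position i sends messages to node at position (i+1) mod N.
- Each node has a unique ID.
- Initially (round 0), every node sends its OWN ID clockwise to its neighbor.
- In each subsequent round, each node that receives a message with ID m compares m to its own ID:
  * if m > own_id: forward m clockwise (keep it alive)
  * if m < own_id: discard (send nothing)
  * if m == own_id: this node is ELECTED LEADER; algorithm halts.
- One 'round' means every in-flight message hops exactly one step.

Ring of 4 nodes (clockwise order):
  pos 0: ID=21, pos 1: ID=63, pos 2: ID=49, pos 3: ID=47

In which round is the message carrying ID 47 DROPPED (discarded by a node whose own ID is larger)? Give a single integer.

Answer: 2

Derivation:
Round 1: pos1(id63) recv 21: drop; pos2(id49) recv 63: fwd; pos3(id47) recv 49: fwd; pos0(id21) recv 47: fwd
Round 2: pos3(id47) recv 63: fwd; pos0(id21) recv 49: fwd; pos1(id63) recv 47: drop
Round 3: pos0(id21) recv 63: fwd; pos1(id63) recv 49: drop
Round 4: pos1(id63) recv 63: ELECTED
Message ID 47 originates at pos 3; dropped at pos 1 in round 2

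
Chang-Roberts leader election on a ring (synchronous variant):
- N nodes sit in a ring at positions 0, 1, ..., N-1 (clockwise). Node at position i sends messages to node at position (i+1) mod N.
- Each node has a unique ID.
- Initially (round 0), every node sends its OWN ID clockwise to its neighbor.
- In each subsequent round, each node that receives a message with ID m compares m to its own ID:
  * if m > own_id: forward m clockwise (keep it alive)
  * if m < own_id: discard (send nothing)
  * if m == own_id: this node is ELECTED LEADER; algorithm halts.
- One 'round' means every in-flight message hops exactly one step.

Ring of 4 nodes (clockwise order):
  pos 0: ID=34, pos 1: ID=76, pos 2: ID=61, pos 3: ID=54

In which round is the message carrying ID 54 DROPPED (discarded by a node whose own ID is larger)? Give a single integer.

Answer: 2

Derivation:
Round 1: pos1(id76) recv 34: drop; pos2(id61) recv 76: fwd; pos3(id54) recv 61: fwd; pos0(id34) recv 54: fwd
Round 2: pos3(id54) recv 76: fwd; pos0(id34) recv 61: fwd; pos1(id76) recv 54: drop
Round 3: pos0(id34) recv 76: fwd; pos1(id76) recv 61: drop
Round 4: pos1(id76) recv 76: ELECTED
Message ID 54 originates at pos 3; dropped at pos 1 in round 2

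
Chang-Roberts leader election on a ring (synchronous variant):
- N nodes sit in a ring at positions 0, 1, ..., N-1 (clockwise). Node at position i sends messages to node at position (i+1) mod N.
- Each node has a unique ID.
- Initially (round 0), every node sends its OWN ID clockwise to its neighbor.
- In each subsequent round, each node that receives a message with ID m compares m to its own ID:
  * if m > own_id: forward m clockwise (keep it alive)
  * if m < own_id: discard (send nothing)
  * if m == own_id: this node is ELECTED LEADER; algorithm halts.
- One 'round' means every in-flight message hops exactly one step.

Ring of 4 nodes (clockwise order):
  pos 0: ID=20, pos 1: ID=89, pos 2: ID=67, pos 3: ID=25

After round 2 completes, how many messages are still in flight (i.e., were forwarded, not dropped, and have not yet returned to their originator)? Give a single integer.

Round 1: pos1(id89) recv 20: drop; pos2(id67) recv 89: fwd; pos3(id25) recv 67: fwd; pos0(id20) recv 25: fwd
Round 2: pos3(id25) recv 89: fwd; pos0(id20) recv 67: fwd; pos1(id89) recv 25: drop
After round 2: 2 messages still in flight

Answer: 2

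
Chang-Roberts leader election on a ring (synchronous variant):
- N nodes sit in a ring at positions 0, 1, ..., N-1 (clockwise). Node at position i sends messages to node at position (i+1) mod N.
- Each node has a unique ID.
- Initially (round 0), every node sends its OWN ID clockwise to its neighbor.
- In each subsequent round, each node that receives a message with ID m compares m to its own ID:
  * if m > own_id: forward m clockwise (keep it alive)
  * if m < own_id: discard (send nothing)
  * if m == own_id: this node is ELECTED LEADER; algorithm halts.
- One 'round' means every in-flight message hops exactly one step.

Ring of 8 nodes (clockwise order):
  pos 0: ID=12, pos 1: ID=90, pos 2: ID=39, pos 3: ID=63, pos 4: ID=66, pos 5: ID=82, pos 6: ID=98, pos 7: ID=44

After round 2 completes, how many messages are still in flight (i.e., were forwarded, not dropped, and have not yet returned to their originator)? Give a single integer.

Answer: 2

Derivation:
Round 1: pos1(id90) recv 12: drop; pos2(id39) recv 90: fwd; pos3(id63) recv 39: drop; pos4(id66) recv 63: drop; pos5(id82) recv 66: drop; pos6(id98) recv 82: drop; pos7(id44) recv 98: fwd; pos0(id12) recv 44: fwd
Round 2: pos3(id63) recv 90: fwd; pos0(id12) recv 98: fwd; pos1(id90) recv 44: drop
After round 2: 2 messages still in flight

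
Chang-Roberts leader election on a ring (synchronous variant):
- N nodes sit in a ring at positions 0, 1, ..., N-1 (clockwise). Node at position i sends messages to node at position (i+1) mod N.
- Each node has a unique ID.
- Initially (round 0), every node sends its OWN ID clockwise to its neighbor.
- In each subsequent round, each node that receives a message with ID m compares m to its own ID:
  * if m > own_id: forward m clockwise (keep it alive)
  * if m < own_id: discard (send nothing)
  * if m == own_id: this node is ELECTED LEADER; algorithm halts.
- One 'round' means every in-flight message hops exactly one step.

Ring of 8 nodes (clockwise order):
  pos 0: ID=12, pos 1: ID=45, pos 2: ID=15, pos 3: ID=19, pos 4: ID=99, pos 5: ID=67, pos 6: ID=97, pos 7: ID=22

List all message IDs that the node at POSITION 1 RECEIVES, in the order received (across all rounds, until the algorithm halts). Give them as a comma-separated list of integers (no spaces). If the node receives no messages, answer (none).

Round 1: pos1(id45) recv 12: drop; pos2(id15) recv 45: fwd; pos3(id19) recv 15: drop; pos4(id99) recv 19: drop; pos5(id67) recv 99: fwd; pos6(id97) recv 67: drop; pos7(id22) recv 97: fwd; pos0(id12) recv 22: fwd
Round 2: pos3(id19) recv 45: fwd; pos6(id97) recv 99: fwd; pos0(id12) recv 97: fwd; pos1(id45) recv 22: drop
Round 3: pos4(id99) recv 45: drop; pos7(id22) recv 99: fwd; pos1(id45) recv 97: fwd
Round 4: pos0(id12) recv 99: fwd; pos2(id15) recv 97: fwd
Round 5: pos1(id45) recv 99: fwd; pos3(id19) recv 97: fwd
Round 6: pos2(id15) recv 99: fwd; pos4(id99) recv 97: drop
Round 7: pos3(id19) recv 99: fwd
Round 8: pos4(id99) recv 99: ELECTED

Answer: 12,22,97,99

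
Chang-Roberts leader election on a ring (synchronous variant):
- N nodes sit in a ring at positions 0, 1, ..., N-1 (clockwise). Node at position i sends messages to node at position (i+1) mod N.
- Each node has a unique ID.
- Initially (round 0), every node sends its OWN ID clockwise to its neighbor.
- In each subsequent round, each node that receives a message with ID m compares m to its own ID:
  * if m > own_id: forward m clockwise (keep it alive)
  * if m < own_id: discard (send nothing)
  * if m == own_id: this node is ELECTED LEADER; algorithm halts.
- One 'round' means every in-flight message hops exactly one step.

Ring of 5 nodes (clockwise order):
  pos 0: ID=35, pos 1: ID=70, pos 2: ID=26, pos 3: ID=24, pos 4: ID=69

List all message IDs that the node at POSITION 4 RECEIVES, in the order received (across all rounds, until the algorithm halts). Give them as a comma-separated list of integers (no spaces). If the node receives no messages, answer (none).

Answer: 24,26,70

Derivation:
Round 1: pos1(id70) recv 35: drop; pos2(id26) recv 70: fwd; pos3(id24) recv 26: fwd; pos4(id69) recv 24: drop; pos0(id35) recv 69: fwd
Round 2: pos3(id24) recv 70: fwd; pos4(id69) recv 26: drop; pos1(id70) recv 69: drop
Round 3: pos4(id69) recv 70: fwd
Round 4: pos0(id35) recv 70: fwd
Round 5: pos1(id70) recv 70: ELECTED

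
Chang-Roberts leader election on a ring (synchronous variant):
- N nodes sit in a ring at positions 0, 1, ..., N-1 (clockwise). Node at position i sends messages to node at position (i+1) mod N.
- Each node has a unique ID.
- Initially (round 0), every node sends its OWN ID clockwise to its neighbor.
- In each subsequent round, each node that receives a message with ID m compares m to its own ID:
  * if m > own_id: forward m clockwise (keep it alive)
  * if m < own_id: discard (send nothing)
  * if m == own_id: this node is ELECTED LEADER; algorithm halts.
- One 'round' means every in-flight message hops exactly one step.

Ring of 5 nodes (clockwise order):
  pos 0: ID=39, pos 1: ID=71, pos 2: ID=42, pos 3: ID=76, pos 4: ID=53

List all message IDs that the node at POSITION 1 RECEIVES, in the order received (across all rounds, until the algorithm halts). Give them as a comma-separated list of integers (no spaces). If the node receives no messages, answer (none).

Round 1: pos1(id71) recv 39: drop; pos2(id42) recv 71: fwd; pos3(id76) recv 42: drop; pos4(id53) recv 76: fwd; pos0(id39) recv 53: fwd
Round 2: pos3(id76) recv 71: drop; pos0(id39) recv 76: fwd; pos1(id71) recv 53: drop
Round 3: pos1(id71) recv 76: fwd
Round 4: pos2(id42) recv 76: fwd
Round 5: pos3(id76) recv 76: ELECTED

Answer: 39,53,76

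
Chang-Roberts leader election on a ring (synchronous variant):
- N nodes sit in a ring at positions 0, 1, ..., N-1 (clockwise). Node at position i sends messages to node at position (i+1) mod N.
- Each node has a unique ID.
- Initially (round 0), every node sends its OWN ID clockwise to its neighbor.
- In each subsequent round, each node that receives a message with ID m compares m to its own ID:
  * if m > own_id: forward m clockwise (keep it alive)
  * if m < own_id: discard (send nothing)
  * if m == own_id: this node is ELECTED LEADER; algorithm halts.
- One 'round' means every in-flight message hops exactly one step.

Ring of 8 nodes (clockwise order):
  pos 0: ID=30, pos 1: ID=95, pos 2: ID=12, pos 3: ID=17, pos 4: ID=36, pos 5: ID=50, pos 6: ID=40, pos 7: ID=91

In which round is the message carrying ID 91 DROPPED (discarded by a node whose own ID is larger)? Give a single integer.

Answer: 2

Derivation:
Round 1: pos1(id95) recv 30: drop; pos2(id12) recv 95: fwd; pos3(id17) recv 12: drop; pos4(id36) recv 17: drop; pos5(id50) recv 36: drop; pos6(id40) recv 50: fwd; pos7(id91) recv 40: drop; pos0(id30) recv 91: fwd
Round 2: pos3(id17) recv 95: fwd; pos7(id91) recv 50: drop; pos1(id95) recv 91: drop
Round 3: pos4(id36) recv 95: fwd
Round 4: pos5(id50) recv 95: fwd
Round 5: pos6(id40) recv 95: fwd
Round 6: pos7(id91) recv 95: fwd
Round 7: pos0(id30) recv 95: fwd
Round 8: pos1(id95) recv 95: ELECTED
Message ID 91 originates at pos 7; dropped at pos 1 in round 2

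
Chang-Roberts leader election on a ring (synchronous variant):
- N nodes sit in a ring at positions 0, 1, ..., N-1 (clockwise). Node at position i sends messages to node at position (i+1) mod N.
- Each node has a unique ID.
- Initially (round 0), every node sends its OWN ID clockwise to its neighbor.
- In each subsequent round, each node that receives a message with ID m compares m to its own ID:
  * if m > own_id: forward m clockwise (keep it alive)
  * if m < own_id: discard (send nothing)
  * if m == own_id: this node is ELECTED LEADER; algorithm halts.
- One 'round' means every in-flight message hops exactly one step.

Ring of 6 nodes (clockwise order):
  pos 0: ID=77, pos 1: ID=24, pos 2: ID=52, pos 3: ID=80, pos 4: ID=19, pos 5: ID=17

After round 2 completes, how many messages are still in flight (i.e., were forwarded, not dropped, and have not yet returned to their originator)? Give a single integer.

Round 1: pos1(id24) recv 77: fwd; pos2(id52) recv 24: drop; pos3(id80) recv 52: drop; pos4(id19) recv 80: fwd; pos5(id17) recv 19: fwd; pos0(id77) recv 17: drop
Round 2: pos2(id52) recv 77: fwd; pos5(id17) recv 80: fwd; pos0(id77) recv 19: drop
After round 2: 2 messages still in flight

Answer: 2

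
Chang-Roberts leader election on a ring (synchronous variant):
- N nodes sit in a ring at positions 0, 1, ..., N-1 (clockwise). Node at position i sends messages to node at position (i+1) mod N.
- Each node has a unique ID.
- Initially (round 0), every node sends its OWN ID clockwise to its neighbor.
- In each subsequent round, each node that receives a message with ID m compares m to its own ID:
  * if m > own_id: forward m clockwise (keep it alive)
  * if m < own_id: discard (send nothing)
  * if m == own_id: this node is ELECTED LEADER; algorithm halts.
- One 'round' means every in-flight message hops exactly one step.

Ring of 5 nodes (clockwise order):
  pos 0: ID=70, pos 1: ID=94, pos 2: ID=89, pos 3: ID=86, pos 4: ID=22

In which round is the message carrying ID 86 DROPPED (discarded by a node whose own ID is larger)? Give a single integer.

Round 1: pos1(id94) recv 70: drop; pos2(id89) recv 94: fwd; pos3(id86) recv 89: fwd; pos4(id22) recv 86: fwd; pos0(id70) recv 22: drop
Round 2: pos3(id86) recv 94: fwd; pos4(id22) recv 89: fwd; pos0(id70) recv 86: fwd
Round 3: pos4(id22) recv 94: fwd; pos0(id70) recv 89: fwd; pos1(id94) recv 86: drop
Round 4: pos0(id70) recv 94: fwd; pos1(id94) recv 89: drop
Round 5: pos1(id94) recv 94: ELECTED
Message ID 86 originates at pos 3; dropped at pos 1 in round 3

Answer: 3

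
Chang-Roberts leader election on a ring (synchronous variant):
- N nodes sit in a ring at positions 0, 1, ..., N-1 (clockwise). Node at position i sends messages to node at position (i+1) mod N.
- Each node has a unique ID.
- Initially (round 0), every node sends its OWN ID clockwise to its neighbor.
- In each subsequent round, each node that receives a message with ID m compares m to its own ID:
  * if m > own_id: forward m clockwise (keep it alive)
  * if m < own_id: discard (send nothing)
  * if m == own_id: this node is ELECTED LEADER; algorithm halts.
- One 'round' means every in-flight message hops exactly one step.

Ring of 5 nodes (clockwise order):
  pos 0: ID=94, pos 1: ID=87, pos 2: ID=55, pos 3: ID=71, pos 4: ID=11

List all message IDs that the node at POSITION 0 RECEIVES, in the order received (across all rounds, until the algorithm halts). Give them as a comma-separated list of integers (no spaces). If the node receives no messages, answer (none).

Answer: 11,71,87,94

Derivation:
Round 1: pos1(id87) recv 94: fwd; pos2(id55) recv 87: fwd; pos3(id71) recv 55: drop; pos4(id11) recv 71: fwd; pos0(id94) recv 11: drop
Round 2: pos2(id55) recv 94: fwd; pos3(id71) recv 87: fwd; pos0(id94) recv 71: drop
Round 3: pos3(id71) recv 94: fwd; pos4(id11) recv 87: fwd
Round 4: pos4(id11) recv 94: fwd; pos0(id94) recv 87: drop
Round 5: pos0(id94) recv 94: ELECTED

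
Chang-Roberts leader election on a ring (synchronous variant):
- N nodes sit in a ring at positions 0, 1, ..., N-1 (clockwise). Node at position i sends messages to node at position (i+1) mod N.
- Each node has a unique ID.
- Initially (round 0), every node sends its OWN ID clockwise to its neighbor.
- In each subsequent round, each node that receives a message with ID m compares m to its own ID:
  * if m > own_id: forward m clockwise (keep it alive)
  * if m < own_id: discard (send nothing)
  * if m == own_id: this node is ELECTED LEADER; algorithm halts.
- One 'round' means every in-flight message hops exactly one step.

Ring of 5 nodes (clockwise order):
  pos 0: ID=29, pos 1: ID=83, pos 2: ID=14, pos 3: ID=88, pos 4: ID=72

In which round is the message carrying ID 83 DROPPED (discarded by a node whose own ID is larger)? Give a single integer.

Round 1: pos1(id83) recv 29: drop; pos2(id14) recv 83: fwd; pos3(id88) recv 14: drop; pos4(id72) recv 88: fwd; pos0(id29) recv 72: fwd
Round 2: pos3(id88) recv 83: drop; pos0(id29) recv 88: fwd; pos1(id83) recv 72: drop
Round 3: pos1(id83) recv 88: fwd
Round 4: pos2(id14) recv 88: fwd
Round 5: pos3(id88) recv 88: ELECTED
Message ID 83 originates at pos 1; dropped at pos 3 in round 2

Answer: 2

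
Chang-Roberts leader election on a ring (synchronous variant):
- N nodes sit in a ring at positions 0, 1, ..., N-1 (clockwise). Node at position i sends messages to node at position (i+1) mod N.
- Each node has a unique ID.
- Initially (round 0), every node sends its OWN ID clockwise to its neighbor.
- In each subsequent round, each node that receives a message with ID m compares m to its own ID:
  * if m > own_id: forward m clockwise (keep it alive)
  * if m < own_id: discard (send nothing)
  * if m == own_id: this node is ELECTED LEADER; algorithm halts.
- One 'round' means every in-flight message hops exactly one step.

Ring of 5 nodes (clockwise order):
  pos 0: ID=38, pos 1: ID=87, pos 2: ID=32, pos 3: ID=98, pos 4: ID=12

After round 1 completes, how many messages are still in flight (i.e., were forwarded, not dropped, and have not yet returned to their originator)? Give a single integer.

Answer: 2

Derivation:
Round 1: pos1(id87) recv 38: drop; pos2(id32) recv 87: fwd; pos3(id98) recv 32: drop; pos4(id12) recv 98: fwd; pos0(id38) recv 12: drop
After round 1: 2 messages still in flight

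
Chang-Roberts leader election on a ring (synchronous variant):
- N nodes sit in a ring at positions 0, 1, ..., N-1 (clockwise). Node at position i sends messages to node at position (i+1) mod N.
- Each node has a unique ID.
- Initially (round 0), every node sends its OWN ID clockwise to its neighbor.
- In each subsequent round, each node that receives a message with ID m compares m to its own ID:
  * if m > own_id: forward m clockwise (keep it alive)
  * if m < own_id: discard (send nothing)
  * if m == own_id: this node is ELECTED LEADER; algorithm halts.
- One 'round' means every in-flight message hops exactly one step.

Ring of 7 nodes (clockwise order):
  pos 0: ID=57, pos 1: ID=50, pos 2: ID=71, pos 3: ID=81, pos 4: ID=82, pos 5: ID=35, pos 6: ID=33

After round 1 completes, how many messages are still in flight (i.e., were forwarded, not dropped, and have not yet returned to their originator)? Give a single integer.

Answer: 3

Derivation:
Round 1: pos1(id50) recv 57: fwd; pos2(id71) recv 50: drop; pos3(id81) recv 71: drop; pos4(id82) recv 81: drop; pos5(id35) recv 82: fwd; pos6(id33) recv 35: fwd; pos0(id57) recv 33: drop
After round 1: 3 messages still in flight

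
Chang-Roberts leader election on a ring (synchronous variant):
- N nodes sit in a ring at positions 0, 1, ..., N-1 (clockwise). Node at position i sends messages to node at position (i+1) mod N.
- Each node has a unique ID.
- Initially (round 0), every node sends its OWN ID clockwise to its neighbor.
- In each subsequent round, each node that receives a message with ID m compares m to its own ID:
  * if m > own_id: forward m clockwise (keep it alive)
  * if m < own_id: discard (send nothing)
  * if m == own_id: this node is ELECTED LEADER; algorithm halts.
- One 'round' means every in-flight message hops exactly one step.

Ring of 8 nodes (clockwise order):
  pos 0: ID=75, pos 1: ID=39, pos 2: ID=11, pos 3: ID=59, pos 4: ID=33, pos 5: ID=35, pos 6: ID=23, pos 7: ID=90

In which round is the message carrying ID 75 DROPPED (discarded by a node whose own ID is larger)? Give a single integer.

Round 1: pos1(id39) recv 75: fwd; pos2(id11) recv 39: fwd; pos3(id59) recv 11: drop; pos4(id33) recv 59: fwd; pos5(id35) recv 33: drop; pos6(id23) recv 35: fwd; pos7(id90) recv 23: drop; pos0(id75) recv 90: fwd
Round 2: pos2(id11) recv 75: fwd; pos3(id59) recv 39: drop; pos5(id35) recv 59: fwd; pos7(id90) recv 35: drop; pos1(id39) recv 90: fwd
Round 3: pos3(id59) recv 75: fwd; pos6(id23) recv 59: fwd; pos2(id11) recv 90: fwd
Round 4: pos4(id33) recv 75: fwd; pos7(id90) recv 59: drop; pos3(id59) recv 90: fwd
Round 5: pos5(id35) recv 75: fwd; pos4(id33) recv 90: fwd
Round 6: pos6(id23) recv 75: fwd; pos5(id35) recv 90: fwd
Round 7: pos7(id90) recv 75: drop; pos6(id23) recv 90: fwd
Round 8: pos7(id90) recv 90: ELECTED
Message ID 75 originates at pos 0; dropped at pos 7 in round 7

Answer: 7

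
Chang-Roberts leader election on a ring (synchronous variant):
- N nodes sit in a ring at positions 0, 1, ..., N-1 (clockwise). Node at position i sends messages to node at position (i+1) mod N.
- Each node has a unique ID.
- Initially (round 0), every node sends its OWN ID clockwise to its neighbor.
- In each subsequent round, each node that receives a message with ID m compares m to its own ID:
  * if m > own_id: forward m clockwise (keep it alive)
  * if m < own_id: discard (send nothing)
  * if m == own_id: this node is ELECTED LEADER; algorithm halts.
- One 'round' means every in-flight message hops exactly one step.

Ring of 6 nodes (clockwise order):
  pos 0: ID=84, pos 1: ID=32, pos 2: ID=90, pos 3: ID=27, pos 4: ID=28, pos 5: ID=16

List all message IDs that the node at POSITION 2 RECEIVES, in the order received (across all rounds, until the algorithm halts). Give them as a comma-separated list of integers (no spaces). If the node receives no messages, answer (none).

Round 1: pos1(id32) recv 84: fwd; pos2(id90) recv 32: drop; pos3(id27) recv 90: fwd; pos4(id28) recv 27: drop; pos5(id16) recv 28: fwd; pos0(id84) recv 16: drop
Round 2: pos2(id90) recv 84: drop; pos4(id28) recv 90: fwd; pos0(id84) recv 28: drop
Round 3: pos5(id16) recv 90: fwd
Round 4: pos0(id84) recv 90: fwd
Round 5: pos1(id32) recv 90: fwd
Round 6: pos2(id90) recv 90: ELECTED

Answer: 32,84,90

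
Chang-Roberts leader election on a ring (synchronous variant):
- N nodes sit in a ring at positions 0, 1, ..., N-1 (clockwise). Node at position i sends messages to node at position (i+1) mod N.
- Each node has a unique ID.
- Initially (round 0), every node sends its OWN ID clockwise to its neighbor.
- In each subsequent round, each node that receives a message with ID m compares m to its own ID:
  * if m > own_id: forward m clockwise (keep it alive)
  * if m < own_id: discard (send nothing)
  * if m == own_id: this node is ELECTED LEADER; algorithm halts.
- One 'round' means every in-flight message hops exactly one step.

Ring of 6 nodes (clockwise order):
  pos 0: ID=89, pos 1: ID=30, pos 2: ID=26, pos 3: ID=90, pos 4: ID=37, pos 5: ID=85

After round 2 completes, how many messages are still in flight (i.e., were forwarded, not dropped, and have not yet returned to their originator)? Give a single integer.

Round 1: pos1(id30) recv 89: fwd; pos2(id26) recv 30: fwd; pos3(id90) recv 26: drop; pos4(id37) recv 90: fwd; pos5(id85) recv 37: drop; pos0(id89) recv 85: drop
Round 2: pos2(id26) recv 89: fwd; pos3(id90) recv 30: drop; pos5(id85) recv 90: fwd
After round 2: 2 messages still in flight

Answer: 2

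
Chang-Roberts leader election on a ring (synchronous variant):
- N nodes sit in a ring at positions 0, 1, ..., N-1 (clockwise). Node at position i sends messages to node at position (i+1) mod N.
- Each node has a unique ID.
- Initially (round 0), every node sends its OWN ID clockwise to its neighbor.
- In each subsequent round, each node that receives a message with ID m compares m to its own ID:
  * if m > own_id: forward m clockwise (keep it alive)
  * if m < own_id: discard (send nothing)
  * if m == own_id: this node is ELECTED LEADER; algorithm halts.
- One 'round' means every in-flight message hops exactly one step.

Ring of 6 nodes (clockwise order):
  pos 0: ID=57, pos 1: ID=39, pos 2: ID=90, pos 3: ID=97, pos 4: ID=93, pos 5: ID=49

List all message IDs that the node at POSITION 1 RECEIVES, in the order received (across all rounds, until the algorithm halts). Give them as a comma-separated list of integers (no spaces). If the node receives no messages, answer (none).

Answer: 57,93,97

Derivation:
Round 1: pos1(id39) recv 57: fwd; pos2(id90) recv 39: drop; pos3(id97) recv 90: drop; pos4(id93) recv 97: fwd; pos5(id49) recv 93: fwd; pos0(id57) recv 49: drop
Round 2: pos2(id90) recv 57: drop; pos5(id49) recv 97: fwd; pos0(id57) recv 93: fwd
Round 3: pos0(id57) recv 97: fwd; pos1(id39) recv 93: fwd
Round 4: pos1(id39) recv 97: fwd; pos2(id90) recv 93: fwd
Round 5: pos2(id90) recv 97: fwd; pos3(id97) recv 93: drop
Round 6: pos3(id97) recv 97: ELECTED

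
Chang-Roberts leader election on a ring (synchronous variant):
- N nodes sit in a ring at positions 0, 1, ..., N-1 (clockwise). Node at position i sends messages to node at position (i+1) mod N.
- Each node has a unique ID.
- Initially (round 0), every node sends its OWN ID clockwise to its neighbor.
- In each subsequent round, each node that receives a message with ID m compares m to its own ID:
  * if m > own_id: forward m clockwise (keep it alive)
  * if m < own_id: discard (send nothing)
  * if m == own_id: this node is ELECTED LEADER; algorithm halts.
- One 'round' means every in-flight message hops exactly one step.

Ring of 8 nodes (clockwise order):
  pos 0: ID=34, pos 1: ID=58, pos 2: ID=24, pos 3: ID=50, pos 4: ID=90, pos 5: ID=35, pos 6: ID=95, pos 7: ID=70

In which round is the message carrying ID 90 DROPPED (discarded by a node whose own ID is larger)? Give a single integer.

Round 1: pos1(id58) recv 34: drop; pos2(id24) recv 58: fwd; pos3(id50) recv 24: drop; pos4(id90) recv 50: drop; pos5(id35) recv 90: fwd; pos6(id95) recv 35: drop; pos7(id70) recv 95: fwd; pos0(id34) recv 70: fwd
Round 2: pos3(id50) recv 58: fwd; pos6(id95) recv 90: drop; pos0(id34) recv 95: fwd; pos1(id58) recv 70: fwd
Round 3: pos4(id90) recv 58: drop; pos1(id58) recv 95: fwd; pos2(id24) recv 70: fwd
Round 4: pos2(id24) recv 95: fwd; pos3(id50) recv 70: fwd
Round 5: pos3(id50) recv 95: fwd; pos4(id90) recv 70: drop
Round 6: pos4(id90) recv 95: fwd
Round 7: pos5(id35) recv 95: fwd
Round 8: pos6(id95) recv 95: ELECTED
Message ID 90 originates at pos 4; dropped at pos 6 in round 2

Answer: 2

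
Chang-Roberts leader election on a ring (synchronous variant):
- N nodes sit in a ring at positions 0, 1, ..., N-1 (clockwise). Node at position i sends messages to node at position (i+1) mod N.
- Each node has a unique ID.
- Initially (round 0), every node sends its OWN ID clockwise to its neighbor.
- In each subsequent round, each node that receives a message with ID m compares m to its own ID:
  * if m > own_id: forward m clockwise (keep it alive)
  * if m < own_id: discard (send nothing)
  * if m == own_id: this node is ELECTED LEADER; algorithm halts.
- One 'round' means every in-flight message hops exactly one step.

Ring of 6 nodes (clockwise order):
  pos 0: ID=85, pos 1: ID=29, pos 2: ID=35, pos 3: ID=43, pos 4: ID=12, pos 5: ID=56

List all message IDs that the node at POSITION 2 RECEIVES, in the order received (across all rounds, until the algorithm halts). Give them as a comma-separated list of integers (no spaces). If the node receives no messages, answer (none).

Answer: 29,85

Derivation:
Round 1: pos1(id29) recv 85: fwd; pos2(id35) recv 29: drop; pos3(id43) recv 35: drop; pos4(id12) recv 43: fwd; pos5(id56) recv 12: drop; pos0(id85) recv 56: drop
Round 2: pos2(id35) recv 85: fwd; pos5(id56) recv 43: drop
Round 3: pos3(id43) recv 85: fwd
Round 4: pos4(id12) recv 85: fwd
Round 5: pos5(id56) recv 85: fwd
Round 6: pos0(id85) recv 85: ELECTED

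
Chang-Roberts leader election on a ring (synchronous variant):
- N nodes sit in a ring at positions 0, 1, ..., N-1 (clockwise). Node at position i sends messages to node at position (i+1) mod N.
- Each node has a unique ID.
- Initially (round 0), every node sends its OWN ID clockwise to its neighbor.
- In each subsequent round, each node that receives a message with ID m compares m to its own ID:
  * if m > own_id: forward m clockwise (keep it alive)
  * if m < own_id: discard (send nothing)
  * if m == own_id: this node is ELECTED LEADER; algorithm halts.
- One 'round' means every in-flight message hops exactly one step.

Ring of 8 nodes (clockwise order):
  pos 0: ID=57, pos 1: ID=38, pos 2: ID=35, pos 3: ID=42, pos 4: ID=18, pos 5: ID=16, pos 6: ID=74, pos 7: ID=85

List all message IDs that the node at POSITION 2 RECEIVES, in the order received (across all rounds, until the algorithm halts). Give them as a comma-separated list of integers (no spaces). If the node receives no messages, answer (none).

Answer: 38,57,85

Derivation:
Round 1: pos1(id38) recv 57: fwd; pos2(id35) recv 38: fwd; pos3(id42) recv 35: drop; pos4(id18) recv 42: fwd; pos5(id16) recv 18: fwd; pos6(id74) recv 16: drop; pos7(id85) recv 74: drop; pos0(id57) recv 85: fwd
Round 2: pos2(id35) recv 57: fwd; pos3(id42) recv 38: drop; pos5(id16) recv 42: fwd; pos6(id74) recv 18: drop; pos1(id38) recv 85: fwd
Round 3: pos3(id42) recv 57: fwd; pos6(id74) recv 42: drop; pos2(id35) recv 85: fwd
Round 4: pos4(id18) recv 57: fwd; pos3(id42) recv 85: fwd
Round 5: pos5(id16) recv 57: fwd; pos4(id18) recv 85: fwd
Round 6: pos6(id74) recv 57: drop; pos5(id16) recv 85: fwd
Round 7: pos6(id74) recv 85: fwd
Round 8: pos7(id85) recv 85: ELECTED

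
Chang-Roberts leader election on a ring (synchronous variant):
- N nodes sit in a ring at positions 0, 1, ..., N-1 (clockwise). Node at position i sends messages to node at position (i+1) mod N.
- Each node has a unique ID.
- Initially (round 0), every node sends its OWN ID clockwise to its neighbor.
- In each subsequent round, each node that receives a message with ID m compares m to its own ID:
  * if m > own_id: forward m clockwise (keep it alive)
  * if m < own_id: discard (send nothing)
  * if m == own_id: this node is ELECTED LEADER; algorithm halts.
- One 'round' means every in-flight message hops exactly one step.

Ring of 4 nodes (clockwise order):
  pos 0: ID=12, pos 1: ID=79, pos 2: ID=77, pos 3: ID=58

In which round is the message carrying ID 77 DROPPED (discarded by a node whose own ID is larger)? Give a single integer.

Round 1: pos1(id79) recv 12: drop; pos2(id77) recv 79: fwd; pos3(id58) recv 77: fwd; pos0(id12) recv 58: fwd
Round 2: pos3(id58) recv 79: fwd; pos0(id12) recv 77: fwd; pos1(id79) recv 58: drop
Round 3: pos0(id12) recv 79: fwd; pos1(id79) recv 77: drop
Round 4: pos1(id79) recv 79: ELECTED
Message ID 77 originates at pos 2; dropped at pos 1 in round 3

Answer: 3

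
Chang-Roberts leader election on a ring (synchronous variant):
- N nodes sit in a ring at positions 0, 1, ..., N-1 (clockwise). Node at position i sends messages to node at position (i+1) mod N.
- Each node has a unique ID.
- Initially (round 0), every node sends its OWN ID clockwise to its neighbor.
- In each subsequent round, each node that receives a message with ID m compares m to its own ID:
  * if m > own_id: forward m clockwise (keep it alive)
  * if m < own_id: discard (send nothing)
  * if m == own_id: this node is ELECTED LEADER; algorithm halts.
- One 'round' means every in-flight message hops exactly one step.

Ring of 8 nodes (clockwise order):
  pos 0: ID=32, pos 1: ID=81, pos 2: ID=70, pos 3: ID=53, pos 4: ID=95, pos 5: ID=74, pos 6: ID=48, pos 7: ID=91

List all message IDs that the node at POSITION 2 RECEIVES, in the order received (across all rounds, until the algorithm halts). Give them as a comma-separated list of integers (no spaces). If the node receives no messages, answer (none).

Answer: 81,91,95

Derivation:
Round 1: pos1(id81) recv 32: drop; pos2(id70) recv 81: fwd; pos3(id53) recv 70: fwd; pos4(id95) recv 53: drop; pos5(id74) recv 95: fwd; pos6(id48) recv 74: fwd; pos7(id91) recv 48: drop; pos0(id32) recv 91: fwd
Round 2: pos3(id53) recv 81: fwd; pos4(id95) recv 70: drop; pos6(id48) recv 95: fwd; pos7(id91) recv 74: drop; pos1(id81) recv 91: fwd
Round 3: pos4(id95) recv 81: drop; pos7(id91) recv 95: fwd; pos2(id70) recv 91: fwd
Round 4: pos0(id32) recv 95: fwd; pos3(id53) recv 91: fwd
Round 5: pos1(id81) recv 95: fwd; pos4(id95) recv 91: drop
Round 6: pos2(id70) recv 95: fwd
Round 7: pos3(id53) recv 95: fwd
Round 8: pos4(id95) recv 95: ELECTED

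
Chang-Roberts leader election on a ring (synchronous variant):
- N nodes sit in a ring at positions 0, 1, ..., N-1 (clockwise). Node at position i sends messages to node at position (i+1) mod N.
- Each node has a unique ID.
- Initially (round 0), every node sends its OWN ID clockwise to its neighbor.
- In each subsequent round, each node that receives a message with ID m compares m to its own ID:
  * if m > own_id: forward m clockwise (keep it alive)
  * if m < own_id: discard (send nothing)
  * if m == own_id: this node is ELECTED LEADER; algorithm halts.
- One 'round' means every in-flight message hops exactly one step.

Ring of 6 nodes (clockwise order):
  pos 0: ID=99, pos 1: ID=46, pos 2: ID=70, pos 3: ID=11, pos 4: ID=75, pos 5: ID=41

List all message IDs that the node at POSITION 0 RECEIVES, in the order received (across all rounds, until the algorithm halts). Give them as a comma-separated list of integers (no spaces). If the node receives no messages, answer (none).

Answer: 41,75,99

Derivation:
Round 1: pos1(id46) recv 99: fwd; pos2(id70) recv 46: drop; pos3(id11) recv 70: fwd; pos4(id75) recv 11: drop; pos5(id41) recv 75: fwd; pos0(id99) recv 41: drop
Round 2: pos2(id70) recv 99: fwd; pos4(id75) recv 70: drop; pos0(id99) recv 75: drop
Round 3: pos3(id11) recv 99: fwd
Round 4: pos4(id75) recv 99: fwd
Round 5: pos5(id41) recv 99: fwd
Round 6: pos0(id99) recv 99: ELECTED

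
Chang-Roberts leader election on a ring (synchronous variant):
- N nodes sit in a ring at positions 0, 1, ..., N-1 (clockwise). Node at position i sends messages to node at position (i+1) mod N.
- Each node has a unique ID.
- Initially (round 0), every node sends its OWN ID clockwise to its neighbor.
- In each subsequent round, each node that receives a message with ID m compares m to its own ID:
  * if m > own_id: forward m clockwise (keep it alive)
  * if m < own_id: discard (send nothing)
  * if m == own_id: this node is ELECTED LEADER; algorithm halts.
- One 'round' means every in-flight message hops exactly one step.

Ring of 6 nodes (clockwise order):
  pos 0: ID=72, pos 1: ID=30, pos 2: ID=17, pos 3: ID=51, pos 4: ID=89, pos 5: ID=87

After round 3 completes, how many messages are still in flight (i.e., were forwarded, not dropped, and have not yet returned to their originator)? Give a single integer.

Answer: 3

Derivation:
Round 1: pos1(id30) recv 72: fwd; pos2(id17) recv 30: fwd; pos3(id51) recv 17: drop; pos4(id89) recv 51: drop; pos5(id87) recv 89: fwd; pos0(id72) recv 87: fwd
Round 2: pos2(id17) recv 72: fwd; pos3(id51) recv 30: drop; pos0(id72) recv 89: fwd; pos1(id30) recv 87: fwd
Round 3: pos3(id51) recv 72: fwd; pos1(id30) recv 89: fwd; pos2(id17) recv 87: fwd
After round 3: 3 messages still in flight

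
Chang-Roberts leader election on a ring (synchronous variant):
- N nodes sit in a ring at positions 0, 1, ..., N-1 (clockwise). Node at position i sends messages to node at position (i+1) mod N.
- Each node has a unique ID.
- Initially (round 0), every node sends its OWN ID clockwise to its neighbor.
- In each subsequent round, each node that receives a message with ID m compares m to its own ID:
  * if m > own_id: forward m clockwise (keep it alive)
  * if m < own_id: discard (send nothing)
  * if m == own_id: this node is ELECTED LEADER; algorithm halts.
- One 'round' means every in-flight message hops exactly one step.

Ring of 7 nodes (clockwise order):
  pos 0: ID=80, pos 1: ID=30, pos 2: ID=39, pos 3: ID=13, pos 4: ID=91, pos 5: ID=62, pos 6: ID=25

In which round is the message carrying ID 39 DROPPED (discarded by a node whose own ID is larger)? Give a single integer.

Answer: 2

Derivation:
Round 1: pos1(id30) recv 80: fwd; pos2(id39) recv 30: drop; pos3(id13) recv 39: fwd; pos4(id91) recv 13: drop; pos5(id62) recv 91: fwd; pos6(id25) recv 62: fwd; pos0(id80) recv 25: drop
Round 2: pos2(id39) recv 80: fwd; pos4(id91) recv 39: drop; pos6(id25) recv 91: fwd; pos0(id80) recv 62: drop
Round 3: pos3(id13) recv 80: fwd; pos0(id80) recv 91: fwd
Round 4: pos4(id91) recv 80: drop; pos1(id30) recv 91: fwd
Round 5: pos2(id39) recv 91: fwd
Round 6: pos3(id13) recv 91: fwd
Round 7: pos4(id91) recv 91: ELECTED
Message ID 39 originates at pos 2; dropped at pos 4 in round 2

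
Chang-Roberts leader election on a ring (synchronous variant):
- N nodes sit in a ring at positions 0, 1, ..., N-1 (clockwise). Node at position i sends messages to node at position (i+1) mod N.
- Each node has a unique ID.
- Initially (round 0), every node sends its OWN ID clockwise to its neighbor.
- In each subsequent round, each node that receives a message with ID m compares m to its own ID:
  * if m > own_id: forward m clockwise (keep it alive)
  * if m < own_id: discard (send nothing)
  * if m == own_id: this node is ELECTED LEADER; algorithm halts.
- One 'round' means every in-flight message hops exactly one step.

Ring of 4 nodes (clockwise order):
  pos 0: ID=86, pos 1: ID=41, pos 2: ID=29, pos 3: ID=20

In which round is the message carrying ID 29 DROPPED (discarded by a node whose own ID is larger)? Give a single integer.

Answer: 2

Derivation:
Round 1: pos1(id41) recv 86: fwd; pos2(id29) recv 41: fwd; pos3(id20) recv 29: fwd; pos0(id86) recv 20: drop
Round 2: pos2(id29) recv 86: fwd; pos3(id20) recv 41: fwd; pos0(id86) recv 29: drop
Round 3: pos3(id20) recv 86: fwd; pos0(id86) recv 41: drop
Round 4: pos0(id86) recv 86: ELECTED
Message ID 29 originates at pos 2; dropped at pos 0 in round 2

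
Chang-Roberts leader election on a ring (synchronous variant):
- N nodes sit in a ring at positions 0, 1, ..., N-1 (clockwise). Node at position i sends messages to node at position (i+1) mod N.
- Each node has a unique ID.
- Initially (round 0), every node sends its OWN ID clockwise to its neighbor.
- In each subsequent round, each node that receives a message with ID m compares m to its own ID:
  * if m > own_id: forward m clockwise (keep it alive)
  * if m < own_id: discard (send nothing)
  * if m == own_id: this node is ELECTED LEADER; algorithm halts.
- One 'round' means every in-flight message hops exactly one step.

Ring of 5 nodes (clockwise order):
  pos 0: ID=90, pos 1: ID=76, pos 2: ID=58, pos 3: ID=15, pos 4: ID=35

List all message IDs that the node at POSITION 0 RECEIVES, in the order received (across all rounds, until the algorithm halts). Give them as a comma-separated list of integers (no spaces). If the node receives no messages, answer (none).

Answer: 35,58,76,90

Derivation:
Round 1: pos1(id76) recv 90: fwd; pos2(id58) recv 76: fwd; pos3(id15) recv 58: fwd; pos4(id35) recv 15: drop; pos0(id90) recv 35: drop
Round 2: pos2(id58) recv 90: fwd; pos3(id15) recv 76: fwd; pos4(id35) recv 58: fwd
Round 3: pos3(id15) recv 90: fwd; pos4(id35) recv 76: fwd; pos0(id90) recv 58: drop
Round 4: pos4(id35) recv 90: fwd; pos0(id90) recv 76: drop
Round 5: pos0(id90) recv 90: ELECTED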